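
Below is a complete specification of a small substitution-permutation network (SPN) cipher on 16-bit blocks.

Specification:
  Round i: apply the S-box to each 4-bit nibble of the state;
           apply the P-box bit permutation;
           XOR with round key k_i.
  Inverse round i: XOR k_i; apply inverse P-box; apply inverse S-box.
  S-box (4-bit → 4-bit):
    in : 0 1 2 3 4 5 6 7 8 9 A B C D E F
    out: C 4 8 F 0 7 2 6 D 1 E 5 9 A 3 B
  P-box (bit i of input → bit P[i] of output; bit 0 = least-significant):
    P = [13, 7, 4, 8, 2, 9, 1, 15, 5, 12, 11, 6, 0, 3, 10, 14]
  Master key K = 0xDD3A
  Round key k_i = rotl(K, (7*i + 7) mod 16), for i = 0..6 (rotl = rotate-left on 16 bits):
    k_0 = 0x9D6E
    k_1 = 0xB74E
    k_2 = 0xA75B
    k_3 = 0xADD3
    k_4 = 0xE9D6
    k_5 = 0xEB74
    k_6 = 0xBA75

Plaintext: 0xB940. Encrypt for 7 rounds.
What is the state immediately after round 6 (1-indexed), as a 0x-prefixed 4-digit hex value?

0x1B07

s_0 = plaintext = 0xB940
s_1 = Round(s_0, k_0) = 0x985F
s_2 = Round(s_1, k_1) = 0x9CA9
s_3 = Round(s_2, k_2) = 0x0538
s_4 = Round(s_3, k_3) = 0x52E5
s_5 = Round(s_4, k_4) = 0xCF0B
s_6 = Round(s_5, k_5) = 0x1B07
s_7 = Round(s_6, k_6) = 0x36C7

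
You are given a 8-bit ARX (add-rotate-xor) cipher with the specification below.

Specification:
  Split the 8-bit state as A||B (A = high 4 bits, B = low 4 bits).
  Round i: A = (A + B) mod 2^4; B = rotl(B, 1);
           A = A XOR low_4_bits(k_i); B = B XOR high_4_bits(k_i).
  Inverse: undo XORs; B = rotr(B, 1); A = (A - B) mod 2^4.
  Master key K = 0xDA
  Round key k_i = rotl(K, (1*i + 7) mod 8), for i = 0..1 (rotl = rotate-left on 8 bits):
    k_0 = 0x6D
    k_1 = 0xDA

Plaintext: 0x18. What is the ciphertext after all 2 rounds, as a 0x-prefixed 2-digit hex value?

s_0 = plaintext = 0x18
s_1 = Round(s_0, k_0) = 0x47
s_2 = Round(s_1, k_1) = 0x13

0x13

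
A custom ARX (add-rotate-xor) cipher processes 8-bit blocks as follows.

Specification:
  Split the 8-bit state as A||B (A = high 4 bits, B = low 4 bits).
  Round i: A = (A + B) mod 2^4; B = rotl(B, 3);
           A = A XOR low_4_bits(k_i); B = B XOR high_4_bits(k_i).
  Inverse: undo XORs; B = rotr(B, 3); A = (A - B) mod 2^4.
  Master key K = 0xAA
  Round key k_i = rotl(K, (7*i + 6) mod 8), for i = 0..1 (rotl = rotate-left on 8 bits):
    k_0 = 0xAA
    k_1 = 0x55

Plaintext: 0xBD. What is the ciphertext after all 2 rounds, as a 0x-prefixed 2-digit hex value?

0x37

s_0 = plaintext = 0xBD
s_1 = Round(s_0, k_0) = 0x24
s_2 = Round(s_1, k_1) = 0x37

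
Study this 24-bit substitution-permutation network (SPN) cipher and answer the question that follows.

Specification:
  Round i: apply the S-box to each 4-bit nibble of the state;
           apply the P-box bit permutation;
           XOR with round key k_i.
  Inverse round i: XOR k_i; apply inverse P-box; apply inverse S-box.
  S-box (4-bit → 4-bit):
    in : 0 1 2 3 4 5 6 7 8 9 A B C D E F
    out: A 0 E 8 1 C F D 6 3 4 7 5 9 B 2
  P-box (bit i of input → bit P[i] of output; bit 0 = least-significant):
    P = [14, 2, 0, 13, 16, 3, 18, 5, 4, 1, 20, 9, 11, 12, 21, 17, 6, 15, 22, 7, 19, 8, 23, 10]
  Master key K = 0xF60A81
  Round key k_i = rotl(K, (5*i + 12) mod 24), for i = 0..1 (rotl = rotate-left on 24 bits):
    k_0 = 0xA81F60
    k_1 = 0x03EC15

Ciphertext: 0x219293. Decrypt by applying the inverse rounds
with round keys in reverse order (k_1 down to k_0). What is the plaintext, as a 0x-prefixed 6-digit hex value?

s_0 = ciphertext = 0x219293
s_1 = InvRound(s_0, k_1) = 0x33601E
s_2 = InvRound(s_1, k_0) = 0x64E6EE

0x64E6EE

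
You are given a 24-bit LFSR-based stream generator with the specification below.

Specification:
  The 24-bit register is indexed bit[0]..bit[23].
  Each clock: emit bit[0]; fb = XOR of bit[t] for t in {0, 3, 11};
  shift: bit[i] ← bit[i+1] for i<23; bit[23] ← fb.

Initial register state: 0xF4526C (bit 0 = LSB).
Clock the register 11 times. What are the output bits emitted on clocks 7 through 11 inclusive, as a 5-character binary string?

reg_0 = 0xF4526C
clock 1: out=0, reg = 0xFA2936
clock 2: out=0, reg = 0xFD149B
clock 3: out=1, reg = 0x7E8A4D
clock 4: out=1, reg = 0xBF4526
clock 5: out=0, reg = 0x5FA293
clock 6: out=1, reg = 0xAFD149
clock 7: out=1, reg = 0x57E8A4
clock 8: out=0, reg = 0xABF452
clock 9: out=0, reg = 0x55FA29
clock 10: out=1, reg = 0xAAFD14
clock 11: out=0, reg = 0xD57E8A

10010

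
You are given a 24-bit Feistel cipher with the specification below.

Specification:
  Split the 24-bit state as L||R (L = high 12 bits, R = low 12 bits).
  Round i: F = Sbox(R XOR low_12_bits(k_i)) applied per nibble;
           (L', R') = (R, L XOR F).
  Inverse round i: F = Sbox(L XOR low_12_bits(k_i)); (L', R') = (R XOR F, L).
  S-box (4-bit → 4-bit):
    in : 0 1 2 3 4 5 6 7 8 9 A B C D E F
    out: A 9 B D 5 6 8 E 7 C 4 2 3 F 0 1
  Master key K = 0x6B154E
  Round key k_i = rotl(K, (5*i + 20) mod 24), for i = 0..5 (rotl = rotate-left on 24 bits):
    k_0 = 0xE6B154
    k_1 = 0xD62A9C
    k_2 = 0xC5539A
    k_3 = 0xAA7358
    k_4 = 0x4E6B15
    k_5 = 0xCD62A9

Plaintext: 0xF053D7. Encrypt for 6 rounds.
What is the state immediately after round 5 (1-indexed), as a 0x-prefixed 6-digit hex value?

s_0 = plaintext = 0xF053D7
s_1 = Round(s_0, k_0) = 0x3D7478
s_2 = Round(s_1, k_1) = 0x4783D2
s_3 = Round(s_2, k_2) = 0x3D2E2F
s_4 = Round(s_3, k_3) = 0xE2FC3C
s_5 = Round(s_4, k_4) = 0xC3C093
s_6 = Round(s_5, k_5) = 0x0937E8

0xC3C093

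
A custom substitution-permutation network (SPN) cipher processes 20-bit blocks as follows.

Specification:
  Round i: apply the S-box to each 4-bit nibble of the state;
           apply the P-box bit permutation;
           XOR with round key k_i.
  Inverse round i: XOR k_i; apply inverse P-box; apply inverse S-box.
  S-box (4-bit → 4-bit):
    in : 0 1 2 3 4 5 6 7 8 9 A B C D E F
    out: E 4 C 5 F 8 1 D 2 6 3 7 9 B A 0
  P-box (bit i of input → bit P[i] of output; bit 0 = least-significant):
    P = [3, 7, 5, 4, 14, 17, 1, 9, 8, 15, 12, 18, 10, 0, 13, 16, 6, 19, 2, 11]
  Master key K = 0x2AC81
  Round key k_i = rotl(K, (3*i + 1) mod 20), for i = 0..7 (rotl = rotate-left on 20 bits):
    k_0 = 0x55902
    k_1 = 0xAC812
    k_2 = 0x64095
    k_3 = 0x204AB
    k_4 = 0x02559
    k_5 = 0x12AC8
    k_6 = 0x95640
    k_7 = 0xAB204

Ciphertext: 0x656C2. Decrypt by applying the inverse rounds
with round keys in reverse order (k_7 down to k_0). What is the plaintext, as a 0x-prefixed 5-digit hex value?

0xB2744

s_0 = ciphertext = 0x656C2
s_1 = InvRound(s_0, k_7) = 0xB3E38
s_2 = InvRound(s_1, k_6) = 0xC1FA7
s_3 = InvRound(s_2, k_5) = 0xB4713
s_4 = InvRound(s_3, k_4) = 0xA2F46
s_5 = InvRound(s_4, k_3) = 0x4965B
s_6 = InvRound(s_5, k_2) = 0x3694A
s_7 = InvRound(s_6, k_1) = 0xA2AFC
s_8 = InvRound(s_7, k_0) = 0xB2744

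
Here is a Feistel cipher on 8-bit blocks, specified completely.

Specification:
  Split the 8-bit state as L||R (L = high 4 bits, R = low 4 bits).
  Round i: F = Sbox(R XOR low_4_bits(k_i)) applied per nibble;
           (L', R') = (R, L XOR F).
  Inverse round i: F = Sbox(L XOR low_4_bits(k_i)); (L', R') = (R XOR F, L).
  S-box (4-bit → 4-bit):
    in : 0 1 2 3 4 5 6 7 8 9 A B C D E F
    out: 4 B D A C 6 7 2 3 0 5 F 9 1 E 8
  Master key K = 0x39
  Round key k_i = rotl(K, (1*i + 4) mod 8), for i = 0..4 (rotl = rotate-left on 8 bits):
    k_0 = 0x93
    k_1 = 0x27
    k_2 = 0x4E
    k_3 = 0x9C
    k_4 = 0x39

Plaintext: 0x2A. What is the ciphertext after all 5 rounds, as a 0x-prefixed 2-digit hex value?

s_0 = plaintext = 0x2A
s_1 = Round(s_0, k_0) = 0xA2
s_2 = Round(s_1, k_1) = 0x2C
s_3 = Round(s_2, k_2) = 0xCF
s_4 = Round(s_3, k_3) = 0xF6
s_5 = Round(s_4, k_4) = 0x67

0x67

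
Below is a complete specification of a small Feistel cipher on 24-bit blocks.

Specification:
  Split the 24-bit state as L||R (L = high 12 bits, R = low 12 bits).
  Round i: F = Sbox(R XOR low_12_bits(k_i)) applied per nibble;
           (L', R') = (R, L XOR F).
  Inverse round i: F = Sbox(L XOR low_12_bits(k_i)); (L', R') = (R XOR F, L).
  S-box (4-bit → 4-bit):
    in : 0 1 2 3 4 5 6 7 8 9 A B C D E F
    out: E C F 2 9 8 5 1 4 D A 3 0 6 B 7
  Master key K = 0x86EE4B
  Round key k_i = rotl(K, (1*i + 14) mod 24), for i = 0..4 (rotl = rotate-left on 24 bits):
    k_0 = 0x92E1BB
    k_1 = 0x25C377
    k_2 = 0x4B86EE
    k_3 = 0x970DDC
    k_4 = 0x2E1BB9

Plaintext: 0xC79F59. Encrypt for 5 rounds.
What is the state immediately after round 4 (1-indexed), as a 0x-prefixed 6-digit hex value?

s_0 = plaintext = 0xC79F59
s_1 = Round(s_0, k_0) = 0xF597C6
s_2 = Round(s_1, k_1) = 0x7C6665
s_3 = Round(s_2, k_2) = 0x665985
s_4 = Round(s_3, k_3) = 0x985FE8
s_5 = Round(s_4, k_4) = 0xFE8009

0x985FE8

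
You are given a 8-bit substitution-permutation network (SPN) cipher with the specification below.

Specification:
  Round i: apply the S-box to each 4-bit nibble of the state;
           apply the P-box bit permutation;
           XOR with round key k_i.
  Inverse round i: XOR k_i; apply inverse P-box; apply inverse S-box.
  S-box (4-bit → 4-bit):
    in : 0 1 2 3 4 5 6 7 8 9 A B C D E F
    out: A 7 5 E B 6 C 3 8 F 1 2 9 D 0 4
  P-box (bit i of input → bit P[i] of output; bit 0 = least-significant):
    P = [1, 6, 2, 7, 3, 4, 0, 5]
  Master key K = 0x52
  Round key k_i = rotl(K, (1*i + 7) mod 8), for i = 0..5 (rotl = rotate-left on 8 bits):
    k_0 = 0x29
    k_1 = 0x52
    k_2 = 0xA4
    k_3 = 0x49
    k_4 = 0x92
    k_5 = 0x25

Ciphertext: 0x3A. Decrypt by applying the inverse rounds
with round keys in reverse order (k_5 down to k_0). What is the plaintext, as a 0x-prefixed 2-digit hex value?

0x1E

s_0 = ciphertext = 0x3A
s_1 = InvRound(s_0, k_5) = 0x12
s_2 = InvRound(s_1, k_4) = 0xE8
s_3 = InvRound(s_2, k_3) = 0x68
s_4 = InvRound(s_3, k_2) = 0xA3
s_5 = InvRound(s_4, k_1) = 0x30
s_6 = InvRound(s_5, k_0) = 0x1E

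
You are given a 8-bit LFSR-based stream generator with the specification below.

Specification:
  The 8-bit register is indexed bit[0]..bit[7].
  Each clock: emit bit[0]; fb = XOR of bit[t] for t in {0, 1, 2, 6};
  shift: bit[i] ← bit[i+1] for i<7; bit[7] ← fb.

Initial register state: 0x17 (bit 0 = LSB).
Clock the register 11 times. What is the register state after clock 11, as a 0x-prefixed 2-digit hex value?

0xAD

reg_0 = 0x17
clock 1: out=1, reg = 0x8B
clock 2: out=1, reg = 0x45
clock 3: out=1, reg = 0xA2
clock 4: out=0, reg = 0xD1
clock 5: out=1, reg = 0x68
clock 6: out=0, reg = 0xB4
clock 7: out=0, reg = 0xDA
clock 8: out=0, reg = 0x6D
clock 9: out=1, reg = 0xB6
clock 10: out=0, reg = 0x5B
clock 11: out=1, reg = 0xAD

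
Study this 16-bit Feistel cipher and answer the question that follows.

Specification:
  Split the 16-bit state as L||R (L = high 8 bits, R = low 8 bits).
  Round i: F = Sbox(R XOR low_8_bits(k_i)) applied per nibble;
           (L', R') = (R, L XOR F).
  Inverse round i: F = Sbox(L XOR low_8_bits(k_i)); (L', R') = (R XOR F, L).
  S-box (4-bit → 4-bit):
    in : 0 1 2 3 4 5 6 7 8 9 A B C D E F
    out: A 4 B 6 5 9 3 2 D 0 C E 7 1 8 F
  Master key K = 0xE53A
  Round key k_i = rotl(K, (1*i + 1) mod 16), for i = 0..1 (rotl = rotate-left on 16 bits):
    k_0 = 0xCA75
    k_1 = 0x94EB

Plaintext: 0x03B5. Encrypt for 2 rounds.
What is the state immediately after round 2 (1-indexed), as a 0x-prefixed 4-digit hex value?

0x79BE

s_0 = plaintext = 0x03B5
s_1 = Round(s_0, k_0) = 0xB579
s_2 = Round(s_1, k_1) = 0x79BE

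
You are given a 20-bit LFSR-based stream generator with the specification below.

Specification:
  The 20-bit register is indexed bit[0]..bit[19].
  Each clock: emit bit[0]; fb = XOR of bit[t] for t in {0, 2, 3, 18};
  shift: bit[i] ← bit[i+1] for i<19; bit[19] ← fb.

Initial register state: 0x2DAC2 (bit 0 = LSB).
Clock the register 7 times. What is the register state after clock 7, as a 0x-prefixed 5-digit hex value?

reg_0 = 0x2DAC2
clock 1: out=0, reg = 0x16D61
clock 2: out=1, reg = 0x8B6B0
clock 3: out=0, reg = 0x45B58
clock 4: out=0, reg = 0x22DAC
clock 5: out=0, reg = 0x116D6
clock 6: out=0, reg = 0x88B6B
clock 7: out=1, reg = 0x445B5

0x445B5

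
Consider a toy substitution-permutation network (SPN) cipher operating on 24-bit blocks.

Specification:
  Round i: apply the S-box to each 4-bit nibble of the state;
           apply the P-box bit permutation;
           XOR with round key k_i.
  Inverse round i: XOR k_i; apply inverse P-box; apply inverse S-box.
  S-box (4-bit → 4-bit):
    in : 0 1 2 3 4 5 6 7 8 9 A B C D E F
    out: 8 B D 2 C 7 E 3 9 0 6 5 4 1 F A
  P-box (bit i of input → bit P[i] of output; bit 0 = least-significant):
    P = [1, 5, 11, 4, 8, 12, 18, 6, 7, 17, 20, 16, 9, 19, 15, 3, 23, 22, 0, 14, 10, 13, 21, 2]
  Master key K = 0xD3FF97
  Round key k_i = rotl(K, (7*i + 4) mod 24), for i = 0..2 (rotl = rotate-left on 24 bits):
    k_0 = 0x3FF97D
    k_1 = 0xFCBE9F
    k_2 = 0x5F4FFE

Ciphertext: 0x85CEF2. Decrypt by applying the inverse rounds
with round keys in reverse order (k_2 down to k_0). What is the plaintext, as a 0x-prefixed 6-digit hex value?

s_0 = ciphertext = 0x85CEF2
s_1 = InvRound(s_0, k_2) = 0x076AD9
s_2 = InvRound(s_1, k_1) = 0x21A6FD
s_3 = InvRound(s_2, k_0) = 0xD0755C

0xD0755C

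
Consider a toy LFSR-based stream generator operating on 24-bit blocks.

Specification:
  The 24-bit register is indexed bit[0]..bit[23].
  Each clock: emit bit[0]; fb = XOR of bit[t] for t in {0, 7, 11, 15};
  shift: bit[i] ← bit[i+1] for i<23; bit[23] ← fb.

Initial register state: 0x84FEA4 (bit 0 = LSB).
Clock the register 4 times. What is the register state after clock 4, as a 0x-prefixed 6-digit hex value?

0xF84FEA

reg_0 = 0x84FEA4
clock 1: out=0, reg = 0xC27F52
clock 2: out=0, reg = 0xE13FA9
clock 3: out=1, reg = 0xF09FD4
clock 4: out=0, reg = 0xF84FEA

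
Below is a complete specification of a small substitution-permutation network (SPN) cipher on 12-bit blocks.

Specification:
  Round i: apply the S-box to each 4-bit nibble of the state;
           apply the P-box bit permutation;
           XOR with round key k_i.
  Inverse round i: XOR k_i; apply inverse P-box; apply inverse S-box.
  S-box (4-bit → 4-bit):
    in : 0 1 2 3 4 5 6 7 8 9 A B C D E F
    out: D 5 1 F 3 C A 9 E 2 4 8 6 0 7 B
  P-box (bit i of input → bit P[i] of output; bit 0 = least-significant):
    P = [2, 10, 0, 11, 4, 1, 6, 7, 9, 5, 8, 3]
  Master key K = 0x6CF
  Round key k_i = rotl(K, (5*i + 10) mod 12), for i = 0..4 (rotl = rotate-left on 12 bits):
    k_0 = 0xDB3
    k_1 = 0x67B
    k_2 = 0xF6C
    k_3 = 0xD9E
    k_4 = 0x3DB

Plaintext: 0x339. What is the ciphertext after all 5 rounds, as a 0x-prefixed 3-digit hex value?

s_0 = plaintext = 0x339
s_1 = Round(s_0, k_0) = 0xA49
s_2 = Round(s_1, k_1) = 0x369
s_3 = Round(s_2, k_2) = 0x8C6
s_4 = Round(s_3, k_3) = 0x0F4
s_5 = Round(s_4, k_4) = 0x445

0x445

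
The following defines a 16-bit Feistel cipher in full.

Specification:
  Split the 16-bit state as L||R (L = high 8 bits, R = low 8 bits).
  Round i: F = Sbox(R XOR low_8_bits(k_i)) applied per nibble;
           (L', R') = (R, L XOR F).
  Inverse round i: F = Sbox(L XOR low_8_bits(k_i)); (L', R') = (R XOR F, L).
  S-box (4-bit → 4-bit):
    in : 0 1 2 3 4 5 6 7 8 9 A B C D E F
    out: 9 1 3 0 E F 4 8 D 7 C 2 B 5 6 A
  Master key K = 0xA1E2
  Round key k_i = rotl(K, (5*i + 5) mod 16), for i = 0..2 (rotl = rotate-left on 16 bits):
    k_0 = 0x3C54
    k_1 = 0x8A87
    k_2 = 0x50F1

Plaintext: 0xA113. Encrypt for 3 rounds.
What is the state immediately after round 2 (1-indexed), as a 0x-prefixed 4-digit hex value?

s_0 = plaintext = 0xA113
s_1 = Round(s_0, k_0) = 0x1349
s_2 = Round(s_1, k_1) = 0x49A5
s_3 = Round(s_2, k_2) = 0xA5B7

0x49A5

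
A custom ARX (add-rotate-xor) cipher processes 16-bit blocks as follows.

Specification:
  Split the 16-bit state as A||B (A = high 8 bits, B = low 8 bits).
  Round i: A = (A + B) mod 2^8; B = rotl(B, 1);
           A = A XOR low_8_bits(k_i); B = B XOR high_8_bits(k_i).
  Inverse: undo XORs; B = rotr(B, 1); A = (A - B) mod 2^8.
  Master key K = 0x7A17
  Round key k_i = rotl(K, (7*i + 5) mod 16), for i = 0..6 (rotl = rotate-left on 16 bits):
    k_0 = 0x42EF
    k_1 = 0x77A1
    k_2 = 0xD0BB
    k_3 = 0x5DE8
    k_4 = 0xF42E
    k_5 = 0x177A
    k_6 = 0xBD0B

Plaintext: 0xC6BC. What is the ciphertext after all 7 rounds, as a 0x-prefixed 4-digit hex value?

0x4E87

s_0 = plaintext = 0xC6BC
s_1 = Round(s_0, k_0) = 0x6D3B
s_2 = Round(s_1, k_1) = 0x0901
s_3 = Round(s_2, k_2) = 0xB1D2
s_4 = Round(s_3, k_3) = 0x6BF8
s_5 = Round(s_4, k_4) = 0x4D05
s_6 = Round(s_5, k_5) = 0x281D
s_7 = Round(s_6, k_6) = 0x4E87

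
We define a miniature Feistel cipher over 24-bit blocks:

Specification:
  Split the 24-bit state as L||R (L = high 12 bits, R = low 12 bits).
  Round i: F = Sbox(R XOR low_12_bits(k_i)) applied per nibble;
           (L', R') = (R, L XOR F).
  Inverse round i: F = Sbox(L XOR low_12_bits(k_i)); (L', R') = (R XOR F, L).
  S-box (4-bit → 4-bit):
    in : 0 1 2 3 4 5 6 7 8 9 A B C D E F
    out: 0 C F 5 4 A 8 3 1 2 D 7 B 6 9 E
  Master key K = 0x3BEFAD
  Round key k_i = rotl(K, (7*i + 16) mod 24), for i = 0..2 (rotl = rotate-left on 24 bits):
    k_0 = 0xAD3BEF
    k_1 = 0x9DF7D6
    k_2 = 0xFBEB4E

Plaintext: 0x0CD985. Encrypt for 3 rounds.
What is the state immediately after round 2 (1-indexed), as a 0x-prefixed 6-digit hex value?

0xF408AD

s_0 = plaintext = 0x0CD985
s_1 = Round(s_0, k_0) = 0x985F40
s_2 = Round(s_1, k_1) = 0xF408AD
s_3 = Round(s_2, k_2) = 0x8ADAD5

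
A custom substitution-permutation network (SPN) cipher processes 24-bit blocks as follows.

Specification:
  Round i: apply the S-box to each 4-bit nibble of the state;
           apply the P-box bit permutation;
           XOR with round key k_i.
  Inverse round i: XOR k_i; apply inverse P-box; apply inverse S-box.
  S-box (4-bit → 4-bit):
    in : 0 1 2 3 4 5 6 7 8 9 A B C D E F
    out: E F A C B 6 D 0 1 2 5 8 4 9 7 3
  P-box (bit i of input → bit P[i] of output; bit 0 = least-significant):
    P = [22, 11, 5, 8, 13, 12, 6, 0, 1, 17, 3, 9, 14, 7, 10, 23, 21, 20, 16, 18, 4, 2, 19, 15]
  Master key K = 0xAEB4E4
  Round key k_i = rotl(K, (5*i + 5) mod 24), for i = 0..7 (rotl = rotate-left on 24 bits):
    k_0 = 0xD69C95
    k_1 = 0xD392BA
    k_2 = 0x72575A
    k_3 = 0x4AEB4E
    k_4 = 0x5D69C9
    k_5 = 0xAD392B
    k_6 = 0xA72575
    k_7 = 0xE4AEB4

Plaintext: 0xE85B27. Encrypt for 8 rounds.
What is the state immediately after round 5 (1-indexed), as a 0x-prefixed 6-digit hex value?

0x20D1C9

s_0 = plaintext = 0xE85B27
s_1 = Round(s_0, k_0) = 0xFE8A00
s_2 = Round(s_1, k_1) = 0xE2CBC5
s_3 = Round(s_2, k_2) = 0x6E592E
s_4 = Round(s_3, k_3) = 0x3177FF
s_5 = Round(s_4, k_4) = 0x20D1C9
s_6 = Round(s_5, k_5) = 0x3AF365
s_7 = Round(s_6, k_6) = 0x8ECF9C
s_8 = Round(s_7, k_7) = 0xD7BA86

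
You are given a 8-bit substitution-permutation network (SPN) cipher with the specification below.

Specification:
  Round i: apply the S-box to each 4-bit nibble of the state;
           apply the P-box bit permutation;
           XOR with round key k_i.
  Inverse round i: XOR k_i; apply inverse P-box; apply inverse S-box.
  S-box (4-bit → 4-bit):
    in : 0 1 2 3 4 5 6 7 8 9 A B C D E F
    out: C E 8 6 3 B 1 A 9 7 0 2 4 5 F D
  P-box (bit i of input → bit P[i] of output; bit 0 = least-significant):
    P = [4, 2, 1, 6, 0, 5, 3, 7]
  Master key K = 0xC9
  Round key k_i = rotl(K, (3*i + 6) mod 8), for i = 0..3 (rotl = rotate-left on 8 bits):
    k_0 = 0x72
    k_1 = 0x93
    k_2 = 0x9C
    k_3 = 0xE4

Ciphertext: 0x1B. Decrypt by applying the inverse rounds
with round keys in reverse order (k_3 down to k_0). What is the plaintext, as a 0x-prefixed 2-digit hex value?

s_0 = ciphertext = 0x1B
s_1 = InvRound(s_0, k_3) = 0xEE
s_2 = InvRound(s_1, k_2) = 0xBF
s_3 = InvRound(s_2, k_1) = 0x3B
s_4 = InvRound(s_3, k_0) = 0xD2

0xD2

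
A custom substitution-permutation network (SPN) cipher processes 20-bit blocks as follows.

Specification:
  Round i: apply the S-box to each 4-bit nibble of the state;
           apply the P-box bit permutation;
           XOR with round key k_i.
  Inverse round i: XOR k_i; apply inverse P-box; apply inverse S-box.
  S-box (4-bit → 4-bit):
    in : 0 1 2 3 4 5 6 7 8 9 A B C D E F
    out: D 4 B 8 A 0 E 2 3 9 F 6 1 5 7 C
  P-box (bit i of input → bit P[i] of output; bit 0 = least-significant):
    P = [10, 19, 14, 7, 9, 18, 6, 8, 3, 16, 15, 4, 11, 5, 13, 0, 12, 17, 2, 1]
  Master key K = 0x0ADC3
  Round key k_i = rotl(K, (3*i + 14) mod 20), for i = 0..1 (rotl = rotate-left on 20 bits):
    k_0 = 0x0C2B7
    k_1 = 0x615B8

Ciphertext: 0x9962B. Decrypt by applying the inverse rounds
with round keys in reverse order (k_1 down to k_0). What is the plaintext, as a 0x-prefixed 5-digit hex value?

0x9FF70

s_0 = ciphertext = 0x9962B
s_1 = InvRound(s_0, k_1) = 0x43624
s_2 = InvRound(s_1, k_0) = 0x9FF70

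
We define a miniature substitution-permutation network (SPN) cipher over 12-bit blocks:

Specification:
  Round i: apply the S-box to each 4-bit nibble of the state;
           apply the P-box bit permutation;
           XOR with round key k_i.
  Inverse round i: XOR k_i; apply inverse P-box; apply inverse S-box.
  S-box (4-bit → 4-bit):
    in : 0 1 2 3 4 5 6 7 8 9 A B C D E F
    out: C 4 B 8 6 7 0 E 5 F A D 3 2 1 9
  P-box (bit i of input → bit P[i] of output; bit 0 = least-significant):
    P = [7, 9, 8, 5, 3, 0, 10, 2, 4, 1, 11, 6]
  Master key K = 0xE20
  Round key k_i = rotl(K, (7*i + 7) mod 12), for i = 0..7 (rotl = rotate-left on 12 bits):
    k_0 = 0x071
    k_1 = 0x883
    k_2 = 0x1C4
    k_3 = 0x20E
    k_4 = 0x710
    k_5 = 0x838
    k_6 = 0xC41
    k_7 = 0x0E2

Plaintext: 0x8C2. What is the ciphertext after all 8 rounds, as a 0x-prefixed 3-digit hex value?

s_0 = plaintext = 0x8C2
s_1 = Round(s_0, k_0) = 0xAC8
s_2 = Round(s_1, k_1) = 0x948
s_3 = Round(s_2, k_2) = 0xC17
s_4 = Round(s_3, k_3) = 0x53C
s_5 = Round(s_4, k_4) = 0xD86
s_6 = Round(s_5, k_5) = 0xC32
s_7 = Round(s_6, k_6) = 0xEF7
s_8 = Round(s_7, k_7) = 0x3DE

0x3DE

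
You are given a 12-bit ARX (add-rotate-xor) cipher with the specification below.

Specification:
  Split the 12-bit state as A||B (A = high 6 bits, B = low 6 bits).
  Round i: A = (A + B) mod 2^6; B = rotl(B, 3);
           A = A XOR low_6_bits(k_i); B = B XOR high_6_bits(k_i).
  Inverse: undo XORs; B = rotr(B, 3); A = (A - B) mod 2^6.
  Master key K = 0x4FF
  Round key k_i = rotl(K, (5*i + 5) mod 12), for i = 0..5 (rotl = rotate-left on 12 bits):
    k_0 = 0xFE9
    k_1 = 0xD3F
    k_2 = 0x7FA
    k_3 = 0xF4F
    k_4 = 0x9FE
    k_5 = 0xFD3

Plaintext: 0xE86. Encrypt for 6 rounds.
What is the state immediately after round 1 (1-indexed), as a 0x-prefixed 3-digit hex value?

0xA4F

s_0 = plaintext = 0xE86
s_1 = Round(s_0, k_0) = 0xA4F
s_2 = Round(s_1, k_1) = 0x1CD
s_3 = Round(s_2, k_2) = 0xBB6
s_4 = Round(s_3, k_3) = 0xACB
s_5 = Round(s_4, k_4) = 0x23E
s_6 = Round(s_5, k_5) = 0x548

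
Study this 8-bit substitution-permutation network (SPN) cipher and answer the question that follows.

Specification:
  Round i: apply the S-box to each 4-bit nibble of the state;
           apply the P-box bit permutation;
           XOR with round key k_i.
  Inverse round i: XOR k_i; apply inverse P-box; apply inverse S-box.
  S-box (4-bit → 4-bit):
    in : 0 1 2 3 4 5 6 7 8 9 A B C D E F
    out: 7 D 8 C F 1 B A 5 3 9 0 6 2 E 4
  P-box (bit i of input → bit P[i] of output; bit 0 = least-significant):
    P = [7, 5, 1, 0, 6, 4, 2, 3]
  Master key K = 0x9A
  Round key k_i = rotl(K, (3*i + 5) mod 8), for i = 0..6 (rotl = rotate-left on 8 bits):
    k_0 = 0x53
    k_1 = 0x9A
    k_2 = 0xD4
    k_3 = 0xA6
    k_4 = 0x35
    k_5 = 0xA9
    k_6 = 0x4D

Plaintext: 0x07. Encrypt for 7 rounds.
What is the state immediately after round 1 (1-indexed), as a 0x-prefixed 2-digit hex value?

s_0 = plaintext = 0x07
s_1 = Round(s_0, k_0) = 0x26
s_2 = Round(s_1, k_1) = 0x33
s_3 = Round(s_2, k_2) = 0xDB
s_4 = Round(s_3, k_3) = 0xB6
s_5 = Round(s_4, k_4) = 0x94
s_6 = Round(s_5, k_5) = 0x5A
s_7 = Round(s_6, k_6) = 0x8C

0x26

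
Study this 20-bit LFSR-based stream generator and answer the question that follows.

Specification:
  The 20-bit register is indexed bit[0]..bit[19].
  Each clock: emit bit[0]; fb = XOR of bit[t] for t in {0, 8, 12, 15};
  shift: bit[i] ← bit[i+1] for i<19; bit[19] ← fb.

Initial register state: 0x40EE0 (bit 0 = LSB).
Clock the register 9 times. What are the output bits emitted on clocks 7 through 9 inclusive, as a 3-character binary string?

reg_0 = 0x40EE0
clock 1: out=0, reg = 0x20770
clock 2: out=0, reg = 0x903B8
clock 3: out=0, reg = 0xC81DC
clock 4: out=0, reg = 0x640EE
clock 5: out=0, reg = 0x32077
clock 6: out=1, reg = 0x9903B
clock 7: out=1, reg = 0xCC81D
clock 8: out=1, reg = 0x6640E
clock 9: out=0, reg = 0x33207

110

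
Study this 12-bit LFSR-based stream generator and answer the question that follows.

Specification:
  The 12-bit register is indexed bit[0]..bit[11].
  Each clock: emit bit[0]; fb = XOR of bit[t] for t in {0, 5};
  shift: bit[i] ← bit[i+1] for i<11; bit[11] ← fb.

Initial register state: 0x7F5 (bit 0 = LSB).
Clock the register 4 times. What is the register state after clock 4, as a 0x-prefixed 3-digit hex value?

0xA7F

reg_0 = 0x7F5
clock 1: out=1, reg = 0x3FA
clock 2: out=0, reg = 0x9FD
clock 3: out=1, reg = 0x4FE
clock 4: out=0, reg = 0xA7F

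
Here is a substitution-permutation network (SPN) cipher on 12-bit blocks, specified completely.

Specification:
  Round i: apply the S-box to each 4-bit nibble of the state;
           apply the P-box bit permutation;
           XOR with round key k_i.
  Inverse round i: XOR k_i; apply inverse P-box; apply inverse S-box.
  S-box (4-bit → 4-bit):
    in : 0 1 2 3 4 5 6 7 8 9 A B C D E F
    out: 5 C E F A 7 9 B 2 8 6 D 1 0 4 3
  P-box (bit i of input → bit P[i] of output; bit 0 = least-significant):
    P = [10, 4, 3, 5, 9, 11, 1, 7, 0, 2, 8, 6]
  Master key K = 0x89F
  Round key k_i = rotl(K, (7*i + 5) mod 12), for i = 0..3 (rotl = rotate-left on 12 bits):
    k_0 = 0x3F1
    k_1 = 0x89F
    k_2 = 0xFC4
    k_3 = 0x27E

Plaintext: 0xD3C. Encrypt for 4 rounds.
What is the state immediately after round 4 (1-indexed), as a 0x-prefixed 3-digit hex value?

0xD89

s_0 = plaintext = 0xD3C
s_1 = Round(s_0, k_0) = 0xD73
s_2 = Round(s_1, k_1) = 0x627
s_3 = Round(s_2, k_2) = 0x337
s_4 = Round(s_3, k_3) = 0xD89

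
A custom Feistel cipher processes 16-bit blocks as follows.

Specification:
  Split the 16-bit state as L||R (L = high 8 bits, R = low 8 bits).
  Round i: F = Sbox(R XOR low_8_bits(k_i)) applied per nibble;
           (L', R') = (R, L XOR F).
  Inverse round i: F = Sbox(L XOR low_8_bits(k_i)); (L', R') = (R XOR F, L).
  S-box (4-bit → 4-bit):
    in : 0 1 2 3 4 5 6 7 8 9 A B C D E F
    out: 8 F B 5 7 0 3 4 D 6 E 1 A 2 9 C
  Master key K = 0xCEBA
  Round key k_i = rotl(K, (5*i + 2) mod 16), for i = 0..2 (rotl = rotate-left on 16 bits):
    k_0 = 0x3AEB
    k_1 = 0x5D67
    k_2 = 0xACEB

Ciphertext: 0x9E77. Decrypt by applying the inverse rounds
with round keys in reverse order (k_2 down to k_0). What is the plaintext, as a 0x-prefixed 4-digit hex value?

0x7596

s_0 = ciphertext = 0x9E77
s_1 = InvRound(s_0, k_2) = 0x379E
s_2 = InvRound(s_1, k_1) = 0x9637
s_3 = InvRound(s_2, k_0) = 0x7596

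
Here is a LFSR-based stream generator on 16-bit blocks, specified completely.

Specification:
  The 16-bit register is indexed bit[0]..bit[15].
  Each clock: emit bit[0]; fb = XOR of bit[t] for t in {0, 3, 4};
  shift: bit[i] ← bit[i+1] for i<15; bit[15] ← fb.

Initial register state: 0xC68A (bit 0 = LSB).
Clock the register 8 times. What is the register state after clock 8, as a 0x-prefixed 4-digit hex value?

reg_0 = 0xC68A
clock 1: out=0, reg = 0xE345
clock 2: out=1, reg = 0xF1A2
clock 3: out=0, reg = 0x78D1
clock 4: out=1, reg = 0x3C68
clock 5: out=0, reg = 0x9E34
clock 6: out=0, reg = 0xCF1A
clock 7: out=0, reg = 0x678D
clock 8: out=1, reg = 0x33C6

0x33C6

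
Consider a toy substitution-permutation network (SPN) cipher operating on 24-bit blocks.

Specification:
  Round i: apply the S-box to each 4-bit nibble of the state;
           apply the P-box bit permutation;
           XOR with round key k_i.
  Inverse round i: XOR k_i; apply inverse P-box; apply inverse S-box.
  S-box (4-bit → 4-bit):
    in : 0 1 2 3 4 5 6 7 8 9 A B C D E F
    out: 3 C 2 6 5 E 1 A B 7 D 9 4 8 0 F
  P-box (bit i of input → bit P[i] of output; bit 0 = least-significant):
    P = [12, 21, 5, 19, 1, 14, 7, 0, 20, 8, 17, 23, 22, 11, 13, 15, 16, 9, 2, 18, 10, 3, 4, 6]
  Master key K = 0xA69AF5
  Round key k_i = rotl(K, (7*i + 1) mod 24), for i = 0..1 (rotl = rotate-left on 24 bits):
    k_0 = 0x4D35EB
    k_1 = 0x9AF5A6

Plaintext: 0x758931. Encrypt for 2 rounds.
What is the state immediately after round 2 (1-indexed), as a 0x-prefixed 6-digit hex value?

s_0 = plaintext = 0x758931
s_1 = Round(s_0, k_0) = 0x13FE07
s_2 = Round(s_1, k_1) = 0xF21FF0

0xF21FF0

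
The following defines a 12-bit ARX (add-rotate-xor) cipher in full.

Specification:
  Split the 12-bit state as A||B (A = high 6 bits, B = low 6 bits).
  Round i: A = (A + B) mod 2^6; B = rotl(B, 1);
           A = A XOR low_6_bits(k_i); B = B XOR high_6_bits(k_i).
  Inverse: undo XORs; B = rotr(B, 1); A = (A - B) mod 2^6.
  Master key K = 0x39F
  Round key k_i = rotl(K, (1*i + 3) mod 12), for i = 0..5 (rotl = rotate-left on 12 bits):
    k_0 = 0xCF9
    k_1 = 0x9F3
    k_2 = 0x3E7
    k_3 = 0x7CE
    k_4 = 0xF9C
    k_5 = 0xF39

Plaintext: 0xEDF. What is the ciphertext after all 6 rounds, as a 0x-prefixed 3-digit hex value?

s_0 = plaintext = 0xEDF
s_1 = Round(s_0, k_0) = 0x8CD
s_2 = Round(s_1, k_1) = 0x0FD
s_3 = Round(s_2, k_2) = 0x9F4
s_4 = Round(s_3, k_3) = 0x576
s_5 = Round(s_4, k_4) = 0x5D3
s_6 = Round(s_5, k_5) = 0x4DA

0x4DA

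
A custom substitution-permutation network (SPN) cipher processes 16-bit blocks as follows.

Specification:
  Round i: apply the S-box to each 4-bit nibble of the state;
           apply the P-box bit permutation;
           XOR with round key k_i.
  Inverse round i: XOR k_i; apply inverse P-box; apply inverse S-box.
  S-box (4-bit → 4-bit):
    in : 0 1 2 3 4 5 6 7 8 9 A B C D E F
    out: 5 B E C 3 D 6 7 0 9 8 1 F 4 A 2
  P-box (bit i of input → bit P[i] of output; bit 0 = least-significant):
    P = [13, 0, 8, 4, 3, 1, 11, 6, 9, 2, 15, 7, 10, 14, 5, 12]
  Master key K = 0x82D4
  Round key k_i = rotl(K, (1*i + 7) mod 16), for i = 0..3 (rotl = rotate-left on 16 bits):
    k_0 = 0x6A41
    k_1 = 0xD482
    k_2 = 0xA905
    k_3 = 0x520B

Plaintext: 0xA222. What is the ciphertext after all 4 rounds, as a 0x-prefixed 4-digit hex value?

0x462E

s_0 = plaintext = 0xA222
s_1 = Round(s_0, k_0) = 0xF396
s_2 = Round(s_1, k_1) = 0x154B
s_3 = Round(s_2, k_2) = 0x5F8F
s_4 = Round(s_3, k_3) = 0x462E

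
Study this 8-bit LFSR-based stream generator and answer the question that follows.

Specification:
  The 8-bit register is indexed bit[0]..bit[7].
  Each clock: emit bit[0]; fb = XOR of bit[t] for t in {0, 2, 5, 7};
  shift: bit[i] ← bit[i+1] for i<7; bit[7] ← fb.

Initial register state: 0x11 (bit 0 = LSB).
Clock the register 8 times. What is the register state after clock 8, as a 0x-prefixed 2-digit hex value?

reg_0 = 0x11
clock 1: out=1, reg = 0x88
clock 2: out=0, reg = 0xC4
clock 3: out=0, reg = 0x62
clock 4: out=0, reg = 0xB1
clock 5: out=1, reg = 0xD8
clock 6: out=0, reg = 0xEC
clock 7: out=0, reg = 0xF6
clock 8: out=0, reg = 0xFB

0xFB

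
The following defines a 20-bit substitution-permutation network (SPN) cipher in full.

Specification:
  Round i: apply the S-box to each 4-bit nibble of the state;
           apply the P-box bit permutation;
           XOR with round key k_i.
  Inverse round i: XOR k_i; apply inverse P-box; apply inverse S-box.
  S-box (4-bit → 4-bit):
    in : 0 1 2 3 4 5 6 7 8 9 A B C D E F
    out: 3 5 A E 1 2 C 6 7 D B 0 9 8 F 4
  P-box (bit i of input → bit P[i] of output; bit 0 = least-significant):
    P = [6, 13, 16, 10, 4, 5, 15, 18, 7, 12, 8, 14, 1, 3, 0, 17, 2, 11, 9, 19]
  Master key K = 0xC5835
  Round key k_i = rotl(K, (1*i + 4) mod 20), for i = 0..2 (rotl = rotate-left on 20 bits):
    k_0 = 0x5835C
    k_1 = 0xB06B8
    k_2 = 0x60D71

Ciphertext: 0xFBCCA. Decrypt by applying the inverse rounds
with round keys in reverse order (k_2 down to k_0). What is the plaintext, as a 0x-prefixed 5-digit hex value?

s_0 = ciphertext = 0xFBCCA
s_1 = InvRound(s_0, k_2) = 0xD8887
s_2 = InvRound(s_1, k_1) = 0x8EBED
s_3 = InvRound(s_2, k_0) = 0x2FCA7

0x2FCA7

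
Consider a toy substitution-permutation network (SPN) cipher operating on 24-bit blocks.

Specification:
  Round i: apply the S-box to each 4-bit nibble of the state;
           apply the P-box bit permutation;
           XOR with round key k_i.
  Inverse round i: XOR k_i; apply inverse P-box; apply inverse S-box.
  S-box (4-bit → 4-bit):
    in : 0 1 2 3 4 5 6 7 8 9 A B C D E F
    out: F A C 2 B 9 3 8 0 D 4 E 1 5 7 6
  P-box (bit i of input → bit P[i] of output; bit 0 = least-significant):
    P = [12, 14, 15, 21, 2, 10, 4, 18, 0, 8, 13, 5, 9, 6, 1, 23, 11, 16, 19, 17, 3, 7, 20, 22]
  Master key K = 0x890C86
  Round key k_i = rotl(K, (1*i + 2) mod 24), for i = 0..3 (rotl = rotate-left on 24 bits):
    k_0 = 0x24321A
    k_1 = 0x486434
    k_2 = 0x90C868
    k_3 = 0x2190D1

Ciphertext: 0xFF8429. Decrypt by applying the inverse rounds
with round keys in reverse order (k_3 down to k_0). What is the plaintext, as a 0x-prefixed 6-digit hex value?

s_0 = ciphertext = 0xFF8429
s_1 = InvRound(s_0, k_3) = 0x0217BC
s_2 = InvRound(s_1, k_2) = 0xF543EE
s_3 = InvRound(s_2, k_1) = 0xEF0FB7
s_4 = InvRound(s_3, k_0) = 0x40706C

0x40706C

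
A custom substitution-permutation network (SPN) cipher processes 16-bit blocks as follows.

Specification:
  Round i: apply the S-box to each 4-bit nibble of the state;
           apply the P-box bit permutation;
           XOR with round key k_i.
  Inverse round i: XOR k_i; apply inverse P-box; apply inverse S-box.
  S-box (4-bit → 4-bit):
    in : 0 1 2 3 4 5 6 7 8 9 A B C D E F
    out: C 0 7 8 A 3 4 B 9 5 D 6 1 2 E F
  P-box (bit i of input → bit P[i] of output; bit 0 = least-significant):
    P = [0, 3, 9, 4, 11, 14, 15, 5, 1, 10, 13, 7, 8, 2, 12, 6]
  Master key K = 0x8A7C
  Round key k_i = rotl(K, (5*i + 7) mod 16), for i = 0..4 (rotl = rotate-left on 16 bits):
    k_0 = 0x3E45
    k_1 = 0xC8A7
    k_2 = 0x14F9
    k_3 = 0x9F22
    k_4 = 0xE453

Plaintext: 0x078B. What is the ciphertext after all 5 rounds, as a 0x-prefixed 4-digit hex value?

0x6DF7

s_0 = plaintext = 0x078B
s_1 = Round(s_0, k_0) = 0x20AF
s_2 = Round(s_1, k_1) = 0x731A
s_3 = Round(s_2, k_2) = 0x172C
s_4 = Round(s_3, k_3) = 0x53A1
s_5 = Round(s_4, k_4) = 0x6DF7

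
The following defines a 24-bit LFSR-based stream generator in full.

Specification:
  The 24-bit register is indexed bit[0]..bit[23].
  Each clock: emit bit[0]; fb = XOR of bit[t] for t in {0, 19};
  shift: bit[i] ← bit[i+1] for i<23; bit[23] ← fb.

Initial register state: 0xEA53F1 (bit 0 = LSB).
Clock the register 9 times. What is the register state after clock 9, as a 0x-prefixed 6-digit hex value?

reg_0 = 0xEA53F1
clock 1: out=1, reg = 0x7529F8
clock 2: out=0, reg = 0x3A94FC
clock 3: out=0, reg = 0x9D4A7E
clock 4: out=0, reg = 0xCEA53F
clock 5: out=1, reg = 0x67529F
clock 6: out=1, reg = 0xB3A94F
clock 7: out=1, reg = 0xD9D4A7
clock 8: out=1, reg = 0x6CEA53
clock 9: out=1, reg = 0x367529

0x367529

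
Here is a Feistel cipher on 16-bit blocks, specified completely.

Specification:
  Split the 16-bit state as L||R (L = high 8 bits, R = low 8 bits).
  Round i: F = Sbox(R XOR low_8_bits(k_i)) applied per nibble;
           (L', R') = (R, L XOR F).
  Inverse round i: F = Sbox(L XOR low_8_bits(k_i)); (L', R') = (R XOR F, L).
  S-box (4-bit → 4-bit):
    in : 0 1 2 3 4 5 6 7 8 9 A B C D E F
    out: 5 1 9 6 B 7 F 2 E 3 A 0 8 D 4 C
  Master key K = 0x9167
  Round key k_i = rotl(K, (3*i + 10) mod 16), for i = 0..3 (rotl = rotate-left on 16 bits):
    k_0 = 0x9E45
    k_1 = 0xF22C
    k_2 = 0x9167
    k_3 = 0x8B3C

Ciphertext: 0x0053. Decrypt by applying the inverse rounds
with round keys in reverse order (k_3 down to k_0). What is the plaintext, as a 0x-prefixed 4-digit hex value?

0x2F40

s_0 = ciphertext = 0x0053
s_1 = InvRound(s_0, k_3) = 0x3B00
s_2 = InvRound(s_1, k_2) = 0x783B
s_3 = InvRound(s_2, k_1) = 0x4078
s_4 = InvRound(s_3, k_0) = 0x2F40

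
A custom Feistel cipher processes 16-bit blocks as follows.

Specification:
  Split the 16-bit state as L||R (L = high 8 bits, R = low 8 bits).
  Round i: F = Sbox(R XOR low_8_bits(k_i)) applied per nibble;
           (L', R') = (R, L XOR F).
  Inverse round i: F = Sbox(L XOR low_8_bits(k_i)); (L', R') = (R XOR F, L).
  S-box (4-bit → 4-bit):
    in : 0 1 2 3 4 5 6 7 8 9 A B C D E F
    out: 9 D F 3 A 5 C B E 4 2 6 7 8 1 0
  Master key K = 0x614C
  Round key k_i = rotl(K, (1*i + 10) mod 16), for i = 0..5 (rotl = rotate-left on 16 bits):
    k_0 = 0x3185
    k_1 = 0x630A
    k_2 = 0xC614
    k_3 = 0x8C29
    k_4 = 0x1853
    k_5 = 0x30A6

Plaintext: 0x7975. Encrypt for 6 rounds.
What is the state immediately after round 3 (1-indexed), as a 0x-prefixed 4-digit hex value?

s_0 = plaintext = 0x7975
s_1 = Round(s_0, k_0) = 0x7570
s_2 = Round(s_1, k_1) = 0x70C7
s_3 = Round(s_2, k_2) = 0xC7F3
s_4 = Round(s_3, k_3) = 0xF345
s_5 = Round(s_4, k_4) = 0x452F
s_6 = Round(s_5, k_5) = 0x2FA1

0xC7F3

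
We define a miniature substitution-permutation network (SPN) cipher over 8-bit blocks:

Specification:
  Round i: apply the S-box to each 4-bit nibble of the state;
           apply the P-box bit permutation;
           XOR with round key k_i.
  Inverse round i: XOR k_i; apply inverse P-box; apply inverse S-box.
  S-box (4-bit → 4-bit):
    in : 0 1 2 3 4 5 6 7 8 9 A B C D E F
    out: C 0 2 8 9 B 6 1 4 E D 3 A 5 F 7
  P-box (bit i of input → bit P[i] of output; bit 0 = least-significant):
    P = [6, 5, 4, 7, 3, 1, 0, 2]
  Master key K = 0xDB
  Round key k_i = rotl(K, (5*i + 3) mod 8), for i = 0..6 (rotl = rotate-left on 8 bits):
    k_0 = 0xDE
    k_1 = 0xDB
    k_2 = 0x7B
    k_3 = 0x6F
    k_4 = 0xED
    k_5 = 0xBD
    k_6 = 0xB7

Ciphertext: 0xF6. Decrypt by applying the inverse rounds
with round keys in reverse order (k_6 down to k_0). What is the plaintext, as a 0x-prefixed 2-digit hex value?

0x48

s_0 = ciphertext = 0xF6
s_1 = InvRound(s_0, k_6) = 0x87
s_2 = InvRound(s_1, k_5) = 0xB6
s_3 = InvRound(s_2, k_4) = 0xFD
s_4 = InvRound(s_3, k_3) = 0x20
s_5 = InvRound(s_4, k_2) = 0xFD
s_6 = InvRound(s_5, k_1) = 0xC2
s_7 = InvRound(s_6, k_0) = 0x48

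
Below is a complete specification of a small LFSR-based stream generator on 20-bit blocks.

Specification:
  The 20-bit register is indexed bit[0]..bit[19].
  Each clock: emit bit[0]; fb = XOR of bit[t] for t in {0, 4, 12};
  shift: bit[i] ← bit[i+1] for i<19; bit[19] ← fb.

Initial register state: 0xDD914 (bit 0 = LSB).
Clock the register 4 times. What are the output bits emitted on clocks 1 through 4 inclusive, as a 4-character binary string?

reg_0 = 0xDD914
clock 1: out=0, reg = 0x6EC8A
clock 2: out=0, reg = 0x37645
clock 3: out=1, reg = 0x1BB22
clock 4: out=0, reg = 0x8DD91

0010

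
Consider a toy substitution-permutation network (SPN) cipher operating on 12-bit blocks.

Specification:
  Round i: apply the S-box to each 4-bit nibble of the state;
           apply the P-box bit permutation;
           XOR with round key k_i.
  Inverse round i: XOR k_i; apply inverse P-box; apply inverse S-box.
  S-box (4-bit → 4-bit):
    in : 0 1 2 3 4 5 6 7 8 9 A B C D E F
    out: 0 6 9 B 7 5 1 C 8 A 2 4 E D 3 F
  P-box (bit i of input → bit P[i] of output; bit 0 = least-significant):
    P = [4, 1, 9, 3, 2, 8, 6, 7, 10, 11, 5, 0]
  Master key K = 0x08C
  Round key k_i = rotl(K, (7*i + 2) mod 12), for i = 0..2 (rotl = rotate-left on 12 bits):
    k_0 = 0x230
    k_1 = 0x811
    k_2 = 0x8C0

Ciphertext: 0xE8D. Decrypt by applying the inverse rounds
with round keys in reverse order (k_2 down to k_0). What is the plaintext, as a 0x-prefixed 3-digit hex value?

s_0 = ciphertext = 0xE8D
s_1 = InvRound(s_0, k_2) = 0x257
s_2 = InvRound(s_1, k_1) = 0xA51
s_3 = InvRound(s_2, k_0) = 0xCB0

0xCB0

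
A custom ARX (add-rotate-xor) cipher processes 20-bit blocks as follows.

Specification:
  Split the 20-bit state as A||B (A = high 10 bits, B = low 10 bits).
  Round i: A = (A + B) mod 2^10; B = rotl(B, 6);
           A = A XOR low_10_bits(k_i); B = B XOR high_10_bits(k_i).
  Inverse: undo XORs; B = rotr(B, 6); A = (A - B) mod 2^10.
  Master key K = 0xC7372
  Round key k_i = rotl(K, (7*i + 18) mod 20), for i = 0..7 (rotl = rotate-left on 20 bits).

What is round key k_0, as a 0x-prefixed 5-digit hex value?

0xB1CDC

K = 0xC7372
k_0 = rotl(K, (7*0+18) mod 20) = rotl(K, 18) = 0xB1CDC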